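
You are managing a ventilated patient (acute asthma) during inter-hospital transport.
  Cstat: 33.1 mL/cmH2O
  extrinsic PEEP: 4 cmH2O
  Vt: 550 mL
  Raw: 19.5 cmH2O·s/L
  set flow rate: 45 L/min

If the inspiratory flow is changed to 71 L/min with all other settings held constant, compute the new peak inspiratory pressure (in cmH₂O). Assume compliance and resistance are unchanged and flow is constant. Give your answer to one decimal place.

Flow: 45 L/min ÷ 60 = 0.75 L/s.
New flow: 71 L/min ÷ 60 = 1.1833 L/s.
PIP = Vt/C + R·V̇ + PEEP (constant-flow equation of motion).
Only the resistive term changes: ΔPIP = R × ΔV̇ = 19.5 × (1.1833 − 0.75) = 19.5 × 0.4333 = 8.449 cmH2O.
Original PIP = 550/33.1 + 19.5×0.75 + 4 = 35.241 cmH2O; new PIP = 35.241 + (8.449) = 43.69 cmH2O.

43.7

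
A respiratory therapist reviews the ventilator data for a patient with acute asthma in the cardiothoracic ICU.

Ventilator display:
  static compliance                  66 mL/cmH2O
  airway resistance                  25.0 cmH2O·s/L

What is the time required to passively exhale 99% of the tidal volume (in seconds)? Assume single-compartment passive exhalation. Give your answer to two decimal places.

τ = R × C = 25.0 × 66 mL/cmH2O = 25.0 × 0.066 L/cmH2O = 1.65 s.
Exhaled fraction f = 1 − e^(−t/τ) → t = −τ·ln(1 − f) = −1.65·ln(0.01) = 7.599 s.

7.60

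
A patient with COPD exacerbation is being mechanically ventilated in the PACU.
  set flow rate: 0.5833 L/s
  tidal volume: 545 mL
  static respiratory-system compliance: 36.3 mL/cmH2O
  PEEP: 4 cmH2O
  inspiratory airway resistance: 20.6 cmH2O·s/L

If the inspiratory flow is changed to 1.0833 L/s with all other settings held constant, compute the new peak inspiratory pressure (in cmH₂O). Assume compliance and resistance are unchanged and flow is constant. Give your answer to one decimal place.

PIP = Vt/C + R·V̇ + PEEP (constant-flow equation of motion).
Only the resistive term changes: ΔPIP = R × ΔV̇ = 20.6 × (1.0833 − 0.5833) = 20.6 × 0.5 = 10.3 cmH2O.
Original PIP = 545/36.3 + 20.6×0.5833 + 4 = 31.03 cmH2O; new PIP = 31.03 + (10.3) = 41.33 cmH2O.

41.3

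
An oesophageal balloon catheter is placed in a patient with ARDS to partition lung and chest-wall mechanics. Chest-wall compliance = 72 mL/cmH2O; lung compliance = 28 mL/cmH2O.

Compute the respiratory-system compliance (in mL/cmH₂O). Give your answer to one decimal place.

20.2

Lung and chest wall are elastances in series: 1/Crs = 1/CL + 1/Ccw.
1/Crs = 1/28 + 1/72 = 0.0496.
Crs = 20.161 mL/cmH2O.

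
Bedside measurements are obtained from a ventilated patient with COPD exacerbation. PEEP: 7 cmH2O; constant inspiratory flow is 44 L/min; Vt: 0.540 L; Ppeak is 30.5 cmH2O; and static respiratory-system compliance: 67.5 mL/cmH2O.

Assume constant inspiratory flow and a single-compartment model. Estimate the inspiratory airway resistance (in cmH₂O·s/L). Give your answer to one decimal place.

Flow: 44 L/min ÷ 60 = 0.7333 L/s.
Equation of motion (constant flow): PIP = Vt/C + R·V̇ + PEEP.
R·V̇ = PIP − Vt/C − PEEP = 30.5 − 540/67.5 − 7 = 30.5 − 8.0 − 7 = 15.5 cmH2O.
R = 15.5 / 0.7333 = 21.137 cmH2O·s/L.

21.1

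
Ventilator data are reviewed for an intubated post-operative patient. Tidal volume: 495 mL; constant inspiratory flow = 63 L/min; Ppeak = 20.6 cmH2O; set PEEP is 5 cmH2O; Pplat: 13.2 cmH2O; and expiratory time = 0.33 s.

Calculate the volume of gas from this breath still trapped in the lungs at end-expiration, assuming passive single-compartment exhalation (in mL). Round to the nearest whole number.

Flow: 63 L/min ÷ 60 = 1.05 L/s.
R = (PIP − Pplat)/V̇ = (20.6 − 13.2) / 1.05 = 7.4/1.05 = 7.048 cmH2O·s/L.
C = Vt/(Pplat − PEEP) = 495.0 / (13.2 − 5) = 495.0/8.2 = 60.366 mL/cmH2O.
τ = R × C = 7.048 × 0.06037 L/cmH2O = 0.4255 s.
Fraction remaining = e^(−Te/τ) = e^(−0.33/0.4255) = 0.4604.
Trapped volume = 495.0 × 0.4604 = 227.9 mL.

228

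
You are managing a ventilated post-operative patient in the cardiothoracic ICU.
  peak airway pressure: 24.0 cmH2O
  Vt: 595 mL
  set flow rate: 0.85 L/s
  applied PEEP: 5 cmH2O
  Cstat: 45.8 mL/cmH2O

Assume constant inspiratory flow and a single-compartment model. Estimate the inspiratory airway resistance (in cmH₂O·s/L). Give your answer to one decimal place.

Equation of motion (constant flow): PIP = Vt/C + R·V̇ + PEEP.
R·V̇ = PIP − Vt/C − PEEP = 24.0 − 595/45.8 − 5 = 24.0 − 12.991 − 5 = 6.009 cmH2O.
R = 6.009 / 0.85 = 7.069 cmH2O·s/L.

7.1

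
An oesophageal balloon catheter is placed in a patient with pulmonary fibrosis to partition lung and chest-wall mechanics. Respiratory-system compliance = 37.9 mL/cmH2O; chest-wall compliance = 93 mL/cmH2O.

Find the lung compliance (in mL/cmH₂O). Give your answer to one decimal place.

1/CL = 1/Crs − 1/Ccw.
1/CL = 1/37.9 − 1/93 = 0.01563.
CL = 63.98 mL/cmH2O.

64.0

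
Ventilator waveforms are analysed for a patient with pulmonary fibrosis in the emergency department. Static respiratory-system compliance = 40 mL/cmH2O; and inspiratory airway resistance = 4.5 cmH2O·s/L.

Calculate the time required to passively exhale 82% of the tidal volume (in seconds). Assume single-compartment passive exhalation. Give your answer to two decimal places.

0.31

τ = R × C = 4.5 × 40 mL/cmH2O = 4.5 × 0.040 L/cmH2O = 0.18 s.
Exhaled fraction f = 1 − e^(−t/τ) → t = −τ·ln(1 − f) = −0.18·ln(0.18) = 0.3087 s.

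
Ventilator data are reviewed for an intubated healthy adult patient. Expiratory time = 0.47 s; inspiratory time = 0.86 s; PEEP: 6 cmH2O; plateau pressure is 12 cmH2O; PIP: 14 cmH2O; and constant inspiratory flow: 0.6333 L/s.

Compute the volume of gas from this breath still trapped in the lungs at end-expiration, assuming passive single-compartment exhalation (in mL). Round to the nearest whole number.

106

Vt = flow × Ti = 0.6333 L/s × 0.86 s × 1000 mL/L = 544.64 mL.
R = (PIP − Pplat)/V̇ = (14 − 12) / 0.6333 = 2.0/0.6333 = 3.158 cmH2O·s/L.
C = Vt/(Pplat − PEEP) = 544.64 / (12 − 6) = 544.64/6.0 = 90.773 mL/cmH2O.
τ = R × C = 3.158 × 0.09077 L/cmH2O = 0.2867 s.
Fraction remaining = e^(−Te/τ) = e^(−0.47/0.2867) = 0.1941.
Trapped volume = 544.64 × 0.1941 = 105.71 mL.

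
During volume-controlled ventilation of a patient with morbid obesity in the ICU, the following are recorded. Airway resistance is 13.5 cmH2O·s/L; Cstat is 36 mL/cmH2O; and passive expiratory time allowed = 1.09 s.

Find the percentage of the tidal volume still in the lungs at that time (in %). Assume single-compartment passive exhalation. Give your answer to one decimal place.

10.6

τ = R × C = 13.5 × 36 mL/cmH2O = 13.5 × 0.036 L/cmH2O = 0.486 s.
Passive exhalation: V(t)/V₀ = e^(−t/τ) = e^(−1.09/0.486) = 0.1062.
Fraction remaining = 0.1062 → 10.62%.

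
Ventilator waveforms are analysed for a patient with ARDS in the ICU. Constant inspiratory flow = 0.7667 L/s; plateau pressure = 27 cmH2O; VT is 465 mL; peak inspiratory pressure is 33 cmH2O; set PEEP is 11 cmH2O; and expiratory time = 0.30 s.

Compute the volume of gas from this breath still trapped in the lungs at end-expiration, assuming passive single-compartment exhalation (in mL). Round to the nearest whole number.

124

R = (PIP − Pplat)/V̇ = (33 − 27) / 0.7667 = 6.0/0.7667 = 7.826 cmH2O·s/L.
C = Vt/(Pplat − PEEP) = 465.0 / (27 − 11) = 465.0/16.0 = 29.063 mL/cmH2O.
τ = R × C = 7.826 × 0.02906 L/cmH2O = 0.2274 s.
Fraction remaining = e^(−Te/τ) = e^(−0.30/0.2274) = 0.2673.
Trapped volume = 465.0 × 0.2673 = 124.29 mL.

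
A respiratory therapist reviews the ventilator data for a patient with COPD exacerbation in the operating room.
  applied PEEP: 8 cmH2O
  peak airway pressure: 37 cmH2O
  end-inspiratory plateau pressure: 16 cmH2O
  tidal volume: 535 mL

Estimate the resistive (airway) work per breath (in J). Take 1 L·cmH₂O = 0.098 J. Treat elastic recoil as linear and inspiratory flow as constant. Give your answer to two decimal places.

With constant inspiratory flow the resistive pressure is constant at PIP − Pplat = 37 − 16 = 21.0 cmH2O, so resistive work = 21.0 × 0.535 = 11.235 L·cmH2O.
× 0.098 J/(L·cmH2O) → 1.101 J.

1.10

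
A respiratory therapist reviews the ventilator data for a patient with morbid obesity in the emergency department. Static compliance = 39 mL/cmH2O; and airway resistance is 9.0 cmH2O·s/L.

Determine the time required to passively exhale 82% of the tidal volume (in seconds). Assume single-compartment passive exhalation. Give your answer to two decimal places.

0.60

τ = R × C = 9.0 × 39 mL/cmH2O = 9.0 × 0.039 L/cmH2O = 0.351 s.
Exhaled fraction f = 1 − e^(−t/τ) → t = −τ·ln(1 − f) = −0.351·ln(0.18) = 0.6019 s.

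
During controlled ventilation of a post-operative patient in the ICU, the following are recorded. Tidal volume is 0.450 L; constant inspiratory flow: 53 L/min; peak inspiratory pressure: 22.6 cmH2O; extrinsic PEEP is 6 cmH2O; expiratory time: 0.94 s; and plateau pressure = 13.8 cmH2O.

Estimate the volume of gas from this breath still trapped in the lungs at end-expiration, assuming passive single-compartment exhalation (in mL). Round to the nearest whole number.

Flow: 53 L/min ÷ 60 = 0.8833 L/s.
R = (PIP − Pplat)/V̇ = (22.6 − 13.8) / 0.8833 = 8.8/0.8833 = 9.963 cmH2O·s/L.
C = Vt/(Pplat − PEEP) = 450.0 / (13.8 − 6) = 450.0/7.8 = 57.692 mL/cmH2O.
τ = R × C = 9.963 × 0.05769 L/cmH2O = 0.5748 s.
Fraction remaining = e^(−Te/τ) = e^(−0.94/0.5748) = 0.1949.
Trapped volume = 450.0 × 0.1949 = 87.705 mL.

88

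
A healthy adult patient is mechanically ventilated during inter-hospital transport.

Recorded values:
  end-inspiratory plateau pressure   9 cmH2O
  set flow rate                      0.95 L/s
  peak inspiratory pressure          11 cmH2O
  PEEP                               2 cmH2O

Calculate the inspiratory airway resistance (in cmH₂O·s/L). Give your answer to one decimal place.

2.1

Raw = (PIP − Pplat) / flow = (11 − 9) / 0.95 = 2.0 / 0.95 = 2.105 cmH2O·s/L.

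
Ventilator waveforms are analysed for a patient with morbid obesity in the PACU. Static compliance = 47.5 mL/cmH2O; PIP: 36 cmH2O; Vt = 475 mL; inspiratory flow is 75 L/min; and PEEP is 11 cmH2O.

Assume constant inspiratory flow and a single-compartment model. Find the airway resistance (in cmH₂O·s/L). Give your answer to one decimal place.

Flow: 75 L/min ÷ 60 = 1.25 L/s.
Equation of motion (constant flow): PIP = Vt/C + R·V̇ + PEEP.
R·V̇ = PIP − Vt/C − PEEP = 36 − 475/47.5 − 11 = 36 − 10.0 − 11 = 15.0 cmH2O.
R = 15.0 / 1.25 = 12.0 cmH2O·s/L.

12.0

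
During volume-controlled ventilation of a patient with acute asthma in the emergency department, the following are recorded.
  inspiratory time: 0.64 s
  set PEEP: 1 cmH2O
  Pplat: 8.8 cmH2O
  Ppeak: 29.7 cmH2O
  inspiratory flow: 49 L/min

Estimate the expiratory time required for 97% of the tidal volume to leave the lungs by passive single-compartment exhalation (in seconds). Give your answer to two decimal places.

6.01

Flow: 49 L/min ÷ 60 = 0.8167 L/s.
Vt = flow × Ti = 0.8167 L/s × 0.64 s × 1000 mL/L = 522.69 mL.
R = (PIP − Pplat)/V̇ = (29.7 − 8.8) / 0.8167 = 20.9/0.8167 = 25.591 cmH2O·s/L.
C = Vt/(Pplat − PEEP) = 522.69 / (8.8 − 1) = 522.69/7.8 = 67.012 mL/cmH2O.
τ = R × C = 25.591 × 0.06701 L/cmH2O = 1.715 s.
t = −τ·ln(1 − 0.97) = −1.715·ln(0.03) = 6.014 s.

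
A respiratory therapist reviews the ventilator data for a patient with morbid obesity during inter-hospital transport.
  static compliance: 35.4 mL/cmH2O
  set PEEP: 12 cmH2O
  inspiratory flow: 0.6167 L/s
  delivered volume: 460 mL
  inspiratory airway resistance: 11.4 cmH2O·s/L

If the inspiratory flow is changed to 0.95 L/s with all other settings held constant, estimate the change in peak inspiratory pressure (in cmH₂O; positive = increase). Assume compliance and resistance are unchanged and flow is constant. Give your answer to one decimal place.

PIP = Vt/C + R·V̇ + PEEP (constant-flow equation of motion).
Only the resistive term changes: ΔPIP = R × ΔV̇ = 11.4 × (0.95 − 0.6167) = 11.4 × 0.3333 = 3.8 cmH2O.

3.8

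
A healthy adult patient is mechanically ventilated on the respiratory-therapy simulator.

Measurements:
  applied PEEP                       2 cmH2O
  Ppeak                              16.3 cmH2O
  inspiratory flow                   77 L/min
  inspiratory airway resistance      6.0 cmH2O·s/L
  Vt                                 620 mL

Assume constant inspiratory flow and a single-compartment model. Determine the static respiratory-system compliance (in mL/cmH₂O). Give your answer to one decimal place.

93.9

Flow: 77 L/min ÷ 60 = 1.2833 L/s.
Equation of motion (constant flow): PIP = Vt/C + R·V̇ + PEEP.
Vt/C = PIP − R·V̇ − PEEP = 16.3 − 6.0×1.2833 − 2 = 16.3 − 7.7 − 2 = 6.6 cmH2O.
C = Vt / 6.6 = 620 / 6.6 = 93.939 mL/cmH2O.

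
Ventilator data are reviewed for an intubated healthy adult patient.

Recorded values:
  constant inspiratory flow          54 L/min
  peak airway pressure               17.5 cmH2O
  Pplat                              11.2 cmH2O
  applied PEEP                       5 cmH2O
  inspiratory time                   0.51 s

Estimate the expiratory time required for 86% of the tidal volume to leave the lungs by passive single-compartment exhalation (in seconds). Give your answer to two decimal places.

1.02

Flow: 54 L/min ÷ 60 = 0.9 L/s.
Vt = flow × Ti = 0.9 L/s × 0.51 s × 1000 mL/L = 459.0 mL.
R = (PIP − Pplat)/V̇ = (17.5 − 11.2) / 0.9 = 6.3/0.9 = 7.0 cmH2O·s/L.
C = Vt/(Pplat − PEEP) = 459.0 / (11.2 − 5) = 459.0/6.2 = 74.032 mL/cmH2O.
τ = R × C = 7.0 × 0.07403 L/cmH2O = 0.5182 s.
t = −τ·ln(1 − 0.86) = −0.5182·ln(0.14) = 1.019 s.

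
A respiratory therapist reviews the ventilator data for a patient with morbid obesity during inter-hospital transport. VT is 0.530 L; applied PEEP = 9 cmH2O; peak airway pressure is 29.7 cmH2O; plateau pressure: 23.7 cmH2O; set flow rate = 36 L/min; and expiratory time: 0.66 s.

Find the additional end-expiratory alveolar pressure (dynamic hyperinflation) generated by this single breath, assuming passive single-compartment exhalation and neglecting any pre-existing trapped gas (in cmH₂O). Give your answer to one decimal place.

2.4

Flow: 36 L/min ÷ 60 = 0.6 L/s.
R = (PIP − Pplat)/V̇ = (29.7 − 23.7) / 0.6 = 6.0/0.6 = 10.0 cmH2O·s/L.
C = Vt/(Pplat − PEEP) = 530.0 / (23.7 − 9) = 530.0/14.7 = 36.054 mL/cmH2O.
τ = R × C = 10.0 × 0.03605 L/cmH2O = 0.3605 s.
Fraction remaining = e^(−Te/τ) = e^(−0.66/0.3605) = 0.1603; trapped volume = 530.0 × 0.1603 = 84.959 mL.
Additional alveolar pressure from trapping ≈ V_trapped / C = 84.959 / 36.054 = 2.356 cmH2O.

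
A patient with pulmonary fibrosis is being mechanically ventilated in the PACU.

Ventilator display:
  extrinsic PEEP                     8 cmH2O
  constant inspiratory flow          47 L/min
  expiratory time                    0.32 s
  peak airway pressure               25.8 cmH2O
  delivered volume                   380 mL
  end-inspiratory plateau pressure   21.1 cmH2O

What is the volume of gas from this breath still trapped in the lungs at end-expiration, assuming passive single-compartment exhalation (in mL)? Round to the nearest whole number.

Flow: 47 L/min ÷ 60 = 0.7833 L/s.
R = (PIP − Pplat)/V̇ = (25.8 − 21.1) / 0.7833 = 4.7/0.7833 = 6.0 cmH2O·s/L.
C = Vt/(Pplat − PEEP) = 380.0 / (21.1 − 8) = 380.0/13.1 = 29.008 mL/cmH2O.
τ = R × C = 6.0 × 0.02901 L/cmH2O = 0.1741 s.
Fraction remaining = e^(−Te/τ) = e^(−0.32/0.1741) = 0.1591.
Trapped volume = 380.0 × 0.1591 = 60.458 mL.

60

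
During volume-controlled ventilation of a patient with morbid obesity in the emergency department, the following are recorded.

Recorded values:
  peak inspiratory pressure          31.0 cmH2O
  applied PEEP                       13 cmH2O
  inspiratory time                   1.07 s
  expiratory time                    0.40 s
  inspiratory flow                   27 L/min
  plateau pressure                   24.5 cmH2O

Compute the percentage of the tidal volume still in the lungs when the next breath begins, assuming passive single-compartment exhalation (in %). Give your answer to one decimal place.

51.6

Flow: 27 L/min ÷ 60 = 0.45 L/s.
Vt = flow × Ti = 0.45 L/s × 1.07 s × 1000 mL/L = 481.5 mL.
R = (PIP − Pplat)/V̇ = (31.0 − 24.5) / 0.45 = 6.5/0.45 = 14.444 cmH2O·s/L.
C = Vt/(Pplat − PEEP) = 481.5 / (24.5 − 13) = 481.5/11.5 = 41.87 mL/cmH2O.
τ = R × C = 14.444 × 0.04187 L/cmH2O = 0.6048 s.
Fraction remaining at end-expiration = e^(−Te/τ) = e^(−0.40/0.6048) = 0.5161 → 51.61%.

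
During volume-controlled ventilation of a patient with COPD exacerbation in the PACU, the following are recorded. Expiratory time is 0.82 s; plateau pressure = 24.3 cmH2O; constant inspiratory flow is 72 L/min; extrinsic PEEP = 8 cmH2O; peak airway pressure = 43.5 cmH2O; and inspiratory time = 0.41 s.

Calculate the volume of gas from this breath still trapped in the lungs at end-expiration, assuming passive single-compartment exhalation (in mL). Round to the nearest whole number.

Flow: 72 L/min ÷ 60 = 1.2 L/s.
Vt = flow × Ti = 1.2 L/s × 0.41 s × 1000 mL/L = 492.0 mL.
R = (PIP − Pplat)/V̇ = (43.5 − 24.3) / 1.2 = 19.2/1.2 = 16.0 cmH2O·s/L.
C = Vt/(Pplat − PEEP) = 492.0 / (24.3 − 8) = 492.0/16.3 = 30.184 mL/cmH2O.
τ = R × C = 16.0 × 0.03018 L/cmH2O = 0.4829 s.
Fraction remaining = e^(−Te/τ) = e^(−0.82/0.4829) = 0.183.
Trapped volume = 492.0 × 0.183 = 90.036 mL.

90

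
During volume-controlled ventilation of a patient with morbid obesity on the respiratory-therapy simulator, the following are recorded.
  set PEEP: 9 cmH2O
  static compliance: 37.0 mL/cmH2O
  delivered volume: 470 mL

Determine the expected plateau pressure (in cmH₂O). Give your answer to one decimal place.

Pplat = PEEP + Vt / Cstat = 9 + 470 / 37.0 = 9 + 12.703 = 21.703 cmH2O.

21.7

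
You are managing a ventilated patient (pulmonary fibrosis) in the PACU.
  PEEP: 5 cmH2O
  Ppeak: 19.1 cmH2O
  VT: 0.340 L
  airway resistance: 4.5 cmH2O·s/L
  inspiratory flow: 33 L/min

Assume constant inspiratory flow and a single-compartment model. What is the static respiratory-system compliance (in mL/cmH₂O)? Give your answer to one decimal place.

Flow: 33 L/min ÷ 60 = 0.55 L/s.
Equation of motion (constant flow): PIP = Vt/C + R·V̇ + PEEP.
Vt/C = PIP − R·V̇ − PEEP = 19.1 − 4.5×0.55 − 5 = 19.1 − 2.475 − 5 = 11.625 cmH2O.
C = Vt / 11.625 = 340 / 11.625 = 29.247 mL/cmH2O.

29.2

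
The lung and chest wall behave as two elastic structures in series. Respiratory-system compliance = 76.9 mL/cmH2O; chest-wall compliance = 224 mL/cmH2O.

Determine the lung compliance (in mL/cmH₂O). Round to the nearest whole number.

117

1/CL = 1/Crs − 1/Ccw.
1/CL = 1/76.9 − 1/224 = 0.00854.
CL = 117.1 mL/cmH2O.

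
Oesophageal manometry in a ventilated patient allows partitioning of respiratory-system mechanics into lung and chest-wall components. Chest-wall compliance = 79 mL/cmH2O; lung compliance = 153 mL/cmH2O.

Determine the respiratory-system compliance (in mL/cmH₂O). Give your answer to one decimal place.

Lung and chest wall are elastances in series: 1/Crs = 1/CL + 1/Ccw.
1/Crs = 1/153 + 1/79 = 0.01919.
Crs = 52.11 mL/cmH2O.

52.1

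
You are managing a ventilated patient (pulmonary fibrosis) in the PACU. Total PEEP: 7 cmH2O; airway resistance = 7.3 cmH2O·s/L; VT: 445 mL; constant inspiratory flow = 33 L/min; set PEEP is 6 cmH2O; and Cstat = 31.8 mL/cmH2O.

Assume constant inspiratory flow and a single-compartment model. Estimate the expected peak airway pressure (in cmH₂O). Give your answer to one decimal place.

25.0

Flow: 33 L/min ÷ 60 = 0.55 L/s.
Total PEEP = 7 cmH2O (set 6 + intrinsic 1); this is the baseline alveolar pressure.
Equation of motion (constant flow): PIP = Vt/C + R·V̇ + PEEP.
PIP = 445/31.8 + 7.3×0.55 + 7 = 13.994 + 4.015 + 7 = 25.009 cmH2O.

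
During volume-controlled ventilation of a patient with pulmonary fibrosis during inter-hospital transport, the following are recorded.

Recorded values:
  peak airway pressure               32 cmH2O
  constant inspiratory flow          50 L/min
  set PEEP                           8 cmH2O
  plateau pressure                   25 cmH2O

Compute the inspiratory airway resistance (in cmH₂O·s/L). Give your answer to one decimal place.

8.4

Flow: 50 L/min ÷ 60 = 0.8333 L/s.
Raw = (PIP − Pplat) / flow = (32 − 25) / 0.8333 = 7.0 / 0.8333 = 8.4 cmH2O·s/L.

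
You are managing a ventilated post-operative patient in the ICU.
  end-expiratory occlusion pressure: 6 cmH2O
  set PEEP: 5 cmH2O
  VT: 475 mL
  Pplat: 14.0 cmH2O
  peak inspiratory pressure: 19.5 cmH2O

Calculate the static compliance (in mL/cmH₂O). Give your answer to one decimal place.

59.4

End-expiratory occlusion gives total PEEP = 6 cmH2O (intrinsic PEEP = 6 − 5 = 1). Use total PEEP for the elastic gradient.
Cstat = Vt / (Pplat − PEEPtotal) = 475 / (14.0 − 6) = 475 / 8.0 = 59.375 mL/cmH2O.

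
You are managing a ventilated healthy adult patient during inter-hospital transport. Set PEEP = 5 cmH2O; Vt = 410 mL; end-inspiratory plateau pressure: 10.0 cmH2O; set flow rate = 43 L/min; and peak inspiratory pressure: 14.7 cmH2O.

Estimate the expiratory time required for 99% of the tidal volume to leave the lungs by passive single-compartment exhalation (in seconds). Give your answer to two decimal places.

2.48

Flow: 43 L/min ÷ 60 = 0.7167 L/s.
R = (PIP − Pplat)/V̇ = (14.7 − 10.0) / 0.7167 = 4.7/0.7167 = 6.558 cmH2O·s/L.
C = Vt/(Pplat − PEEP) = 410.0 / (10.0 − 5) = 410.0/5.0 = 82.0 mL/cmH2O.
τ = R × C = 6.558 × 0.082 L/cmH2O = 0.5378 s.
t = −τ·ln(1 − 0.99) = −0.5378·ln(0.01) = 2.477 s.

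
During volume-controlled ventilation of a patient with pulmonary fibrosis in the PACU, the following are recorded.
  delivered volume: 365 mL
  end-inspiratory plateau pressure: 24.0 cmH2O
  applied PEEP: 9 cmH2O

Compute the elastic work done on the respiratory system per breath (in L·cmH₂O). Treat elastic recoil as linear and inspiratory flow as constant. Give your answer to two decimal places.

Elastic work ≈ ½ × (Pplat − PEEP) × Vt = 0.5 × (24.0 − 9) × 0.365 L = 0.5 × 15.0 × 0.365 = 2.738 L·cmH2O.

2.74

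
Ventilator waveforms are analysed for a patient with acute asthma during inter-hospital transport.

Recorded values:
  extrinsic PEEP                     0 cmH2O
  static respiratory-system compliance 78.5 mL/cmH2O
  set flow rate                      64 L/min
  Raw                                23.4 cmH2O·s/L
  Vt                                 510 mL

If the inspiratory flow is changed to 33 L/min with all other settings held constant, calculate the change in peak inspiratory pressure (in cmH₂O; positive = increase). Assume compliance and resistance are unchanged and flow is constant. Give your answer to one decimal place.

Flow: 64 L/min ÷ 60 = 1.0667 L/s.
New flow: 33 L/min ÷ 60 = 0.55 L/s.
PIP = Vt/C + R·V̇ + PEEP (constant-flow equation of motion).
Only the resistive term changes: ΔPIP = R × ΔV̇ = 23.4 × (0.55 − 1.0667) = 23.4 × -0.5167 = -12.091 cmH2O.

-12.1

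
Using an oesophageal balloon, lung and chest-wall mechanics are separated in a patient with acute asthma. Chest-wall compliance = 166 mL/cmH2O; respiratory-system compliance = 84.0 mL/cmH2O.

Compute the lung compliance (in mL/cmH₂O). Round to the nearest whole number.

170

1/CL = 1/Crs − 1/Ccw.
1/CL = 1/84.0 − 1/166 = 0.005881.
CL = 170.04 mL/cmH2O.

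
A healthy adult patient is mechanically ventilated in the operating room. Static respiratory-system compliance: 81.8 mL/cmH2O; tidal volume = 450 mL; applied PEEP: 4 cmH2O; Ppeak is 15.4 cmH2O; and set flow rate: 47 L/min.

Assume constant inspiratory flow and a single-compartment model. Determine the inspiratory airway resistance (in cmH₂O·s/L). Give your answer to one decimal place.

Flow: 47 L/min ÷ 60 = 0.7833 L/s.
Equation of motion (constant flow): PIP = Vt/C + R·V̇ + PEEP.
R·V̇ = PIP − Vt/C − PEEP = 15.4 − 450/81.8 − 4 = 15.4 − 5.501 − 4 = 5.899 cmH2O.
R = 5.899 / 0.7833 = 7.531 cmH2O·s/L.

7.5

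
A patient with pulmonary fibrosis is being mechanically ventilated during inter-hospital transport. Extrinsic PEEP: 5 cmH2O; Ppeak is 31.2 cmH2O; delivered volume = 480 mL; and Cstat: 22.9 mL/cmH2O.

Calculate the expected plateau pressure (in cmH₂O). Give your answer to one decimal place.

Pplat = PEEP + Vt / Cstat = 5 + 480 / 22.9 = 5 + 20.961 = 25.961 cmH2O.

26.0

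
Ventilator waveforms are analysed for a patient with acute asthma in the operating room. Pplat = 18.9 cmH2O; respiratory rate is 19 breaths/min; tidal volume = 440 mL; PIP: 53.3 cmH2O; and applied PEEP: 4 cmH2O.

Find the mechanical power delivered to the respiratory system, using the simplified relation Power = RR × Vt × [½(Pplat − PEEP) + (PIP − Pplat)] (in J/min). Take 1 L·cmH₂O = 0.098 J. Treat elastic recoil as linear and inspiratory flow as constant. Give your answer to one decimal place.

34.3

Per-breath work = Vt × [½(Pplat−PEEP) + (PIP−Pplat)] = 0.440 × [0.5×14.9 + 34.4] = 0.440 × 41.85 = 18.414 L·cmH2O.
Power = 19 × 18.414 = 349.87 L·cmH2O/min.
× 0.098 J/(L·cmH2O) → 34.287 J/min.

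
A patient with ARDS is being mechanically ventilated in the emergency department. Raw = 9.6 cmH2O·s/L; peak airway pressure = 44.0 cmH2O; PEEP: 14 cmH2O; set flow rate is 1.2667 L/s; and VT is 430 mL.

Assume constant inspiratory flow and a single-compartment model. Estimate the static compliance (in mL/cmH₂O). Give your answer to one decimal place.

24.1

Equation of motion (constant flow): PIP = Vt/C + R·V̇ + PEEP.
Vt/C = PIP − R·V̇ − PEEP = 44.0 − 9.6×1.2667 − 14 = 44.0 − 12.16 − 14 = 17.84 cmH2O.
C = Vt / 17.84 = 430 / 17.84 = 24.103 mL/cmH2O.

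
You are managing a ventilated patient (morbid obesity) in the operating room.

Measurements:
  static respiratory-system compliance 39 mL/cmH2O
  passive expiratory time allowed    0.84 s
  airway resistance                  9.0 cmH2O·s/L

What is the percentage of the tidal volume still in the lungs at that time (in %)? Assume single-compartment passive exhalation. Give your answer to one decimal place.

9.1

τ = R × C = 9.0 × 39 mL/cmH2O = 9.0 × 0.039 L/cmH2O = 0.351 s.
Passive exhalation: V(t)/V₀ = e^(−t/τ) = e^(−0.84/0.351) = 0.09134.
Fraction remaining = 0.09134 → 9.134%.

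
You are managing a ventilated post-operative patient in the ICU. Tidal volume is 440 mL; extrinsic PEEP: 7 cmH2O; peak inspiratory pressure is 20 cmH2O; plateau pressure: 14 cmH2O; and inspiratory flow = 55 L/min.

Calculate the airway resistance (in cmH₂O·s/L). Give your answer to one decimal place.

6.5

Flow: 55 L/min ÷ 60 = 0.9167 L/s.
Raw = (PIP − Pplat) / flow = (20 − 14) / 0.9167 = 6.0 / 0.9167 = 6.545 cmH2O·s/L.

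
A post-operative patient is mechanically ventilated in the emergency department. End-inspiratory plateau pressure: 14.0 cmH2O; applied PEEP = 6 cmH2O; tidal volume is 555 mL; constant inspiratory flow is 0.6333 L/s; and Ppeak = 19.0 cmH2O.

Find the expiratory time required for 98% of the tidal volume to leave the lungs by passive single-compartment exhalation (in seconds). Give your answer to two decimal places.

R = (PIP − Pplat)/V̇ = (19.0 − 14.0) / 0.6333 = 5.0/0.6333 = 7.895 cmH2O·s/L.
C = Vt/(Pplat − PEEP) = 555.0 / (14.0 − 6) = 555.0/8.0 = 69.375 mL/cmH2O.
τ = R × C = 7.895 × 0.06938 L/cmH2O = 0.5478 s.
t = −τ·ln(1 − 0.98) = −0.5478·ln(0.02) = 2.143 s.

2.14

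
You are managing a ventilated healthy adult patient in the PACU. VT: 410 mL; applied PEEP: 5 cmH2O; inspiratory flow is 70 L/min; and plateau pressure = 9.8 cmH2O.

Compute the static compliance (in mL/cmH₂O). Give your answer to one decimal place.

Cstat = Vt / (Pplat − PEEP) = 410 / (9.8 − 5) = 410 / 4.8 = 85.417 mL/cmH2O.

85.4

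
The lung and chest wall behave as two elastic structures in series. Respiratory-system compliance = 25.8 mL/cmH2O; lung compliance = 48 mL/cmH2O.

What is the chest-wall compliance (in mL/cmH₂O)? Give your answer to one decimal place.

55.8

1/Ccw = 1/Crs − 1/CL.
1/Ccw = 1/25.8 − 1/48 = 0.01793.
Ccw = 55.772 mL/cmH2O.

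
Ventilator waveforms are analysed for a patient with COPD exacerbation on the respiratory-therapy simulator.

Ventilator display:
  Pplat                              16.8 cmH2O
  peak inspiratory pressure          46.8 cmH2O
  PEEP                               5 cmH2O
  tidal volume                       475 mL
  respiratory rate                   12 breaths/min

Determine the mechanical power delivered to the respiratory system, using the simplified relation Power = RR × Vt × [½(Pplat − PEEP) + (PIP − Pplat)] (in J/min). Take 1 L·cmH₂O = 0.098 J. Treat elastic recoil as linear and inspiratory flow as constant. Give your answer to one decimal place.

Per-breath work = Vt × [½(Pplat−PEEP) + (PIP−Pplat)] = 0.475 × [0.5×11.8 + 30.0] = 0.475 × 35.9 = 17.053 L·cmH2O.
Power = 12 × 17.053 = 204.64 L·cmH2O/min.
× 0.098 J/(L·cmH2O) → 20.055 J/min.

20.1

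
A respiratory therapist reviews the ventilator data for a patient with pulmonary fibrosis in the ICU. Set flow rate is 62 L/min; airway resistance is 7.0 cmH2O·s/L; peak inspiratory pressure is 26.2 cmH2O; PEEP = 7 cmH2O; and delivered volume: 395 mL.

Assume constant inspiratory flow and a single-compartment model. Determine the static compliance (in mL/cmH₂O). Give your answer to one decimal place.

Flow: 62 L/min ÷ 60 = 1.0333 L/s.
Equation of motion (constant flow): PIP = Vt/C + R·V̇ + PEEP.
Vt/C = PIP − R·V̇ − PEEP = 26.2 − 7.0×1.0333 − 7 = 26.2 − 7.233 − 7 = 11.967 cmH2O.
C = Vt / 11.967 = 395 / 11.967 = 33.007 mL/cmH2O.

33.0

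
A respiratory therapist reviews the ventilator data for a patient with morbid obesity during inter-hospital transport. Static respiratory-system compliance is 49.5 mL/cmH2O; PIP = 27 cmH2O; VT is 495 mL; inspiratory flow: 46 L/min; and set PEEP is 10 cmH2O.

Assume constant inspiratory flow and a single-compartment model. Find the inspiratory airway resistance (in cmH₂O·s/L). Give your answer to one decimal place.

Flow: 46 L/min ÷ 60 = 0.7667 L/s.
Equation of motion (constant flow): PIP = Vt/C + R·V̇ + PEEP.
R·V̇ = PIP − Vt/C − PEEP = 27 − 495/49.5 − 10 = 27 − 10.0 − 10 = 7.0 cmH2O.
R = 7.0 / 0.7667 = 9.13 cmH2O·s/L.

9.1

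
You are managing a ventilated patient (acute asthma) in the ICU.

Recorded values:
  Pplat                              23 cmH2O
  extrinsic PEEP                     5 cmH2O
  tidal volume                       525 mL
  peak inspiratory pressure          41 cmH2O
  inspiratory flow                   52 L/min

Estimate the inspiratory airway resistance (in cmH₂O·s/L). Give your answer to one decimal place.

Flow: 52 L/min ÷ 60 = 0.8667 L/s.
Raw = (PIP − Pplat) / flow = (41 − 23) / 0.8667 = 18.0 / 0.8667 = 20.768 cmH2O·s/L.

20.8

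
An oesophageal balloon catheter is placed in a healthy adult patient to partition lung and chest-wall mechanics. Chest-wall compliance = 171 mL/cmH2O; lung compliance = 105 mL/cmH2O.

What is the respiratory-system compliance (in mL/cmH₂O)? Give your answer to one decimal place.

65.1

Lung and chest wall are elastances in series: 1/Crs = 1/CL + 1/Ccw.
1/Crs = 1/105 + 1/171 = 0.01537.
Crs = 65.062 mL/cmH2O.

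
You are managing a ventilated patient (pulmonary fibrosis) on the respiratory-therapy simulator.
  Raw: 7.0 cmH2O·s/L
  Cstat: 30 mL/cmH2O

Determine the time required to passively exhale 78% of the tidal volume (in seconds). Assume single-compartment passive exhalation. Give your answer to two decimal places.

0.32

τ = R × C = 7.0 × 30 mL/cmH2O = 7.0 × 0.030 L/cmH2O = 0.21 s.
Exhaled fraction f = 1 − e^(−t/τ) → t = −τ·ln(1 − f) = −0.21·ln(0.22) = 0.318 s.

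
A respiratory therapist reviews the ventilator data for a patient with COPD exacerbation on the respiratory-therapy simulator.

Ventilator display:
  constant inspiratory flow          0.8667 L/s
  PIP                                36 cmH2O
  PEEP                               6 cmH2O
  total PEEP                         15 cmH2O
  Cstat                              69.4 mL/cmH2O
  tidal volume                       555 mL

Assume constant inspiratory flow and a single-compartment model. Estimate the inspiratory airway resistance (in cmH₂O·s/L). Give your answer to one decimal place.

Total PEEP = 15 cmH2O (set 6 + intrinsic 9); this is the baseline alveolar pressure.
Equation of motion (constant flow): PIP = Vt/C + R·V̇ + PEEP.
R·V̇ = PIP − Vt/C − PEEP = 36 − 555/69.4 − 15 = 36 − 7.997 − 15 = 13.003 cmH2O.
R = 13.003 / 0.8667 = 15.003 cmH2O·s/L.

15.0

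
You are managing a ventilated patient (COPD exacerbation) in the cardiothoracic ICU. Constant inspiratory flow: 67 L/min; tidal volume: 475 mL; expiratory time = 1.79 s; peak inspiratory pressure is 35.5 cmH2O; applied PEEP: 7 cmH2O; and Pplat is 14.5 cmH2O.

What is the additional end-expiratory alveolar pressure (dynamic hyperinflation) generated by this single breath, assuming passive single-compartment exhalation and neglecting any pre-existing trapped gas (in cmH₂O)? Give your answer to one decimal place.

Flow: 67 L/min ÷ 60 = 1.1167 L/s.
R = (PIP − Pplat)/V̇ = (35.5 − 14.5) / 1.1167 = 21.0/1.1167 = 18.805 cmH2O·s/L.
C = Vt/(Pplat − PEEP) = 475.0 / (14.5 − 7) = 475.0/7.5 = 63.333 mL/cmH2O.
τ = R × C = 18.805 × 0.06333 L/cmH2O = 1.191 s.
Fraction remaining = e^(−Te/τ) = e^(−1.79/1.191) = 0.2225; trapped volume = 475.0 × 0.2225 = 105.69 mL.
Additional alveolar pressure from trapping ≈ V_trapped / C = 105.69 / 63.333 = 1.669 cmH2O.

1.7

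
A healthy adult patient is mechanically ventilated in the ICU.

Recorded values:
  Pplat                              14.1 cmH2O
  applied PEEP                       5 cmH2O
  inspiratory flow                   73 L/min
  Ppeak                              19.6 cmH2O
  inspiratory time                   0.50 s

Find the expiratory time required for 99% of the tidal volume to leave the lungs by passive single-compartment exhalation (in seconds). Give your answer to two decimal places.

Flow: 73 L/min ÷ 60 = 1.2167 L/s.
Vt = flow × Ti = 1.2167 L/s × 0.50 s × 1000 mL/L = 608.35 mL.
R = (PIP − Pplat)/V̇ = (19.6 − 14.1) / 1.2167 = 5.5/1.2167 = 4.52 cmH2O·s/L.
C = Vt/(Pplat − PEEP) = 608.35 / (14.1 − 5) = 608.35/9.1 = 66.852 mL/cmH2O.
τ = R × C = 4.52 × 0.06685 L/cmH2O = 0.3022 s.
t = −τ·ln(1 − 0.99) = −0.3022·ln(0.01) = 1.392 s.

1.39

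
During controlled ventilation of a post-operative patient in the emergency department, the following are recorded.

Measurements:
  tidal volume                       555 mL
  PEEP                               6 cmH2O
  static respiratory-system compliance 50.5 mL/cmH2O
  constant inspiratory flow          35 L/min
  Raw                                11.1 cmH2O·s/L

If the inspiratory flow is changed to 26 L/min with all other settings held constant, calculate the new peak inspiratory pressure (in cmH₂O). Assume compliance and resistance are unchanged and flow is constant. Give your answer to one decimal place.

Flow: 35 L/min ÷ 60 = 0.5833 L/s.
New flow: 26 L/min ÷ 60 = 0.4333 L/s.
PIP = Vt/C + R·V̇ + PEEP (constant-flow equation of motion).
Only the resistive term changes: ΔPIP = R × ΔV̇ = 11.1 × (0.4333 − 0.5833) = 11.1 × -0.15 = -1.665 cmH2O.
Original PIP = 555/50.5 + 11.1×0.5833 + 6 = 23.465 cmH2O; new PIP = 23.465 + (-1.665) = 21.8 cmH2O.

21.8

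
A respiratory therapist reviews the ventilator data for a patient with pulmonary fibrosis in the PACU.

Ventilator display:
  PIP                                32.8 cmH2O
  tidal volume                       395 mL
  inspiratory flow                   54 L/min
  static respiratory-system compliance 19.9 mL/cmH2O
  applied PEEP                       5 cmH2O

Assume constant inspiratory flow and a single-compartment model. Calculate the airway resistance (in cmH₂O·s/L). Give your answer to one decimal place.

8.8

Flow: 54 L/min ÷ 60 = 0.9 L/s.
Equation of motion (constant flow): PIP = Vt/C + R·V̇ + PEEP.
R·V̇ = PIP − Vt/C − PEEP = 32.8 − 395/19.9 − 5 = 32.8 − 19.849 − 5 = 7.951 cmH2O.
R = 7.951 / 0.9 = 8.834 cmH2O·s/L.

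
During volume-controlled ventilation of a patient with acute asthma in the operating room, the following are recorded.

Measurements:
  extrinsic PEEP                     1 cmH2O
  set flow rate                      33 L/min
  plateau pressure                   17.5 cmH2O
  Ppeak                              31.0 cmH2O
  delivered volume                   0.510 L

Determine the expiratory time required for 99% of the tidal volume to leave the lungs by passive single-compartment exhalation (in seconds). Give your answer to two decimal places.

3.49

Flow: 33 L/min ÷ 60 = 0.55 L/s.
R = (PIP − Pplat)/V̇ = (31.0 − 17.5) / 0.55 = 13.5/0.55 = 24.545 cmH2O·s/L.
C = Vt/(Pplat − PEEP) = 510.0 / (17.5 − 1) = 510.0/16.5 = 30.909 mL/cmH2O.
τ = R × C = 24.545 × 0.03091 L/cmH2O = 0.7587 s.
t = −τ·ln(1 − 0.99) = −0.7587·ln(0.01) = 3.494 s.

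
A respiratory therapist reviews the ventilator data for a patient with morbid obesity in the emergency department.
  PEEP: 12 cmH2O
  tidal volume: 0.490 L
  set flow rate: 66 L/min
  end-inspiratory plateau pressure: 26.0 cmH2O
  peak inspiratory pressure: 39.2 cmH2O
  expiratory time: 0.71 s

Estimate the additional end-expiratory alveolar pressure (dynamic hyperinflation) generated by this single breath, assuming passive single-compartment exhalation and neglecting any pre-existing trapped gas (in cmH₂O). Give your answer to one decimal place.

Flow: 66 L/min ÷ 60 = 1.1 L/s.
R = (PIP − Pplat)/V̇ = (39.2 − 26.0) / 1.1 = 13.2/1.1 = 12.0 cmH2O·s/L.
C = Vt/(Pplat − PEEP) = 490.0 / (26.0 − 12) = 490.0/14.0 = 35.0 mL/cmH2O.
τ = R × C = 12.0 × 0.035 L/cmH2O = 0.42 s.
Fraction remaining = e^(−Te/τ) = e^(−0.71/0.42) = 0.1844; trapped volume = 490.0 × 0.1844 = 90.356 mL.
Additional alveolar pressure from trapping ≈ V_trapped / C = 90.356 / 35.0 = 2.582 cmH2O.

2.6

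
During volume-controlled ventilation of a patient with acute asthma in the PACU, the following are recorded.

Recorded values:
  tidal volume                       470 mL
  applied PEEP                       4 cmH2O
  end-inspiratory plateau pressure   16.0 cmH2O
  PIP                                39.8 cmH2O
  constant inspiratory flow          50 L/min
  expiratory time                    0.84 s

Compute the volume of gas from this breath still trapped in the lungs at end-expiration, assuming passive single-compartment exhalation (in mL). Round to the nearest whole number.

222

Flow: 50 L/min ÷ 60 = 0.8333 L/s.
R = (PIP − Pplat)/V̇ = (39.8 − 16.0) / 0.8333 = 23.8/0.8333 = 28.561 cmH2O·s/L.
C = Vt/(Pplat − PEEP) = 470.0 / (16.0 − 4) = 470.0/12.0 = 39.167 mL/cmH2O.
τ = R × C = 28.561 × 0.03917 L/cmH2O = 1.119 s.
Fraction remaining = e^(−Te/τ) = e^(−0.84/1.119) = 0.4721.
Trapped volume = 470.0 × 0.4721 = 221.89 mL.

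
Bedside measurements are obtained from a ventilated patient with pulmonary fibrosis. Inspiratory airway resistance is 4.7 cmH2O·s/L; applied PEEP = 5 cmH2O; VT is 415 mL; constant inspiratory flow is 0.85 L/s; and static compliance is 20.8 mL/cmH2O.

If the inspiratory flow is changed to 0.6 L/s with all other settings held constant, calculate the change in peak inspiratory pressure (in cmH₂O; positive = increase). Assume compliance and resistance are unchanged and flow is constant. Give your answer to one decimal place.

-1.2

PIP = Vt/C + R·V̇ + PEEP (constant-flow equation of motion).
Only the resistive term changes: ΔPIP = R × ΔV̇ = 4.7 × (0.6 − 0.85) = 4.7 × -0.25 = -1.175 cmH2O.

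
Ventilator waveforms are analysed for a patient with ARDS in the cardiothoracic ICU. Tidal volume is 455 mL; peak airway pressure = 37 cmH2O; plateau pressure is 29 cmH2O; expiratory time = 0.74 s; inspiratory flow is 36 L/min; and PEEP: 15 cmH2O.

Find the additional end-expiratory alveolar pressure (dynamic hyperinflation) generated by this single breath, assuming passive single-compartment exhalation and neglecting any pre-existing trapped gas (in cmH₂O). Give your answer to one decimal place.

2.5

Flow: 36 L/min ÷ 60 = 0.6 L/s.
R = (PIP − Pplat)/V̇ = (37 − 29) / 0.6 = 8.0/0.6 = 13.333 cmH2O·s/L.
C = Vt/(Pplat − PEEP) = 455.0 / (29 − 15) = 455.0/14.0 = 32.5 mL/cmH2O.
τ = R × C = 13.333 × 0.0325 L/cmH2O = 0.4333 s.
Fraction remaining = e^(−Te/τ) = e^(−0.74/0.4333) = 0.1813; trapped volume = 455.0 × 0.1813 = 82.492 mL.
Additional alveolar pressure from trapping ≈ V_trapped / C = 82.492 / 32.5 = 2.538 cmH2O.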